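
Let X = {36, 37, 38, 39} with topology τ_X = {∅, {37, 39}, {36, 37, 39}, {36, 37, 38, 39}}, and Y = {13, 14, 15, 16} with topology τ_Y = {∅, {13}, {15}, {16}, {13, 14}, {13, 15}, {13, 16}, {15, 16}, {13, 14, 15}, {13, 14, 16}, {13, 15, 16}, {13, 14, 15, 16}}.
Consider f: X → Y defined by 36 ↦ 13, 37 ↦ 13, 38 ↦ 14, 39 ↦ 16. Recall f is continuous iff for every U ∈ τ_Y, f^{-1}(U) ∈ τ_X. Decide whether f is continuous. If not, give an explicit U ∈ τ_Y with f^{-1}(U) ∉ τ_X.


f is NOT continuous.

Compute f^{-1}(U) for each U ∈ τ_Y:
  U = ∅: f^{-1}(U) = ∅ ∈ τ_X ✓.
  U = {13}: f^{-1}(U) = {36, 37} ∉ τ_X ✗.
  U = {15}: f^{-1}(U) = ∅ ∈ τ_X ✓.
  U = {16}: f^{-1}(U) = {39} ∉ τ_X ✗.
  U = {13, 14}: f^{-1}(U) = {36, 37, 38} ∉ τ_X ✗.
  U = {13, 15}: f^{-1}(U) = {36, 37} ∉ τ_X ✗.
  U = {13, 16}: f^{-1}(U) = {36, 37, 39} ∈ τ_X ✓.
  U = {15, 16}: f^{-1}(U) = {39} ∉ τ_X ✗.
  U = {13, 14, 15}: f^{-1}(U) = {36, 37, 38} ∉ τ_X ✗.
  U = {13, 14, 16}: f^{-1}(U) = {36, 37, 38, 39} ∈ τ_X ✓.
  U = {13, 15, 16}: f^{-1}(U) = {36, 37, 39} ∈ τ_X ✓.
  U = {13, 14, 15, 16}: f^{-1}(U) = {36, 37, 38, 39} ∈ τ_X ✓.
Found U = {13} with f^{-1}(U) = {36, 37} not in τ_X. Therefore f is NOT continuous.


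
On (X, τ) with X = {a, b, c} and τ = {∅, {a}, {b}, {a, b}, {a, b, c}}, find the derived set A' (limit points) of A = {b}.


A' = {c}

For each x ∈ X, list the open sets U ∈ τ with x ∈ U, then check whether U ∩ (A ∖ {x}) ≠ ∅ for every such U.
  x = a: open {a} ∋ x has {a} ∩ (A ∖ {a}) = ∅, so x is NOT a limit point.
  x = b: open {b} ∋ x has {b} ∩ (A ∖ {b}) = ∅, so x is NOT a limit point.
  x = c: opens ∋ x are {a, b, c}; each meets A ∖ {c}, so x IS a limit point.
Collecting: A' = {c}.


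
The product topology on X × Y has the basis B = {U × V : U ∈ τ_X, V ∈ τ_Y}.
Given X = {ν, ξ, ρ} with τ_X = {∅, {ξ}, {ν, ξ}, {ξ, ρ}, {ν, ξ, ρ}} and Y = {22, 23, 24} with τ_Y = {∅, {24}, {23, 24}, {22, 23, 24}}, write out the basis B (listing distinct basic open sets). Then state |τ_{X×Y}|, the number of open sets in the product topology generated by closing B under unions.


Basis B = {∅ × ∅, {ξ} × {24}, {ν, ξ} × {24}, {ξ} × {23, 24}, {ξ, ρ} × {24}, {ν, ξ, ρ} × {24}, {ξ} × {22, 23, 24}, {ν, ξ} × {23, 24}, {ξ, ρ} × {23, 24}, {ν, ξ} × {22, 23, 24}, {ν, ξ, ρ} × {23, 24}, {ξ, ρ} × {22, 23, 24}, {ν, ξ, ρ} × {22, 23, 24}}; |τ_{X×Y}| = 30.

Enumerate products U × V with U ∈ τ_X, V ∈ τ_Y (deduplicated):
  ∅ × ∅ = {} (∅)
  {ξ} × {24} = {(ξ,24)}
  {ν, ξ} × {24} = {(ν,24), (ξ,24)}
  {ξ} × {23, 24} = {(ξ,23), (ξ,24)}
  {ξ, ρ} × {24} = {(ξ,24), (ρ,24)}
  {ν, ξ, ρ} × {24} = {(ν,24), (ξ,24), (ρ,24)}
  {ξ} × {22, 23, 24} = {(ξ,22), (ξ,23), (ξ,24)}
  {ν, ξ} × {23, 24} = {(ν,23), (ν,24), (ξ,23), (ξ,24)}
  {ξ, ρ} × {23, 24} = {(ξ,23), (ξ,24), (ρ,23), (ρ,24)}
  {ν, ξ} × {22, 23, 24} = {(ν,22), (ν,23), (ν,24), (ξ,22), (ξ,23), (ξ,24)}
  {ν, ξ, ρ} × {23, 24} = {(ν,23), (ν,24), (ξ,23), (ξ,24), (ρ,23), (ρ,24)}
  {ξ, ρ} × {22, 23, 24} = {(ξ,22), (ξ,23), (ξ,24), (ρ,22), (ρ,23), (ρ,24)}
  {ν, ξ, ρ} × {22, 23, 24} = {(ν,22), (ν,23), (ν,24), (ξ,22), (ξ,23), (ξ,24), (ρ,22), (ρ,23), (ρ,24)}
These 13 distinct sets form the basis B.
Close under arbitrary unions to get τ_{X×Y}; counting gives |τ_{X×Y}| = 30.


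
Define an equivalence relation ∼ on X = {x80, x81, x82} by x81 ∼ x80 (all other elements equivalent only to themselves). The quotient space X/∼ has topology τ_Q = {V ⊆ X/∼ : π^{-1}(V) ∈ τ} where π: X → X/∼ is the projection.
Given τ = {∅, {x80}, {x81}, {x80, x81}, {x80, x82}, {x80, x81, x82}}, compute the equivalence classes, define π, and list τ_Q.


X/∼ = {[x80=x81], [x82]}; |τ_Q| = 3.

Equivalence classes: [x80=x81], [x82].
Quotient map π: X → X/∼ sends x80 ↦ [x80=x81], x81 ↦ [x80=x81], x82 ↦ [x82].
For each subset V ⊆ X/∼, compute π^{-1}(V) ⊆ X and check whether π^{-1}(V) ∈ τ. V is open in τ_Q iff π^{-1}(V) ∈ τ.
  V = {}: π^{-1}(V) = ∅ ∈ τ ✓.
  V = {[x80=x81]}: π^{-1}(V) = {x80, x81} ∈ τ ✓.
  V = {[x82]}: π^{-1}(V) = {x82} ∉ τ ✗.
  V = {[x80=x81], [x82]}: π^{-1}(V) = {x80, x81, x82} ∈ τ ✓.
Open sets in the quotient: τ_Q = {{}, {[x80=x81]}, {[x80=x81], [x82]}} (3 elements).


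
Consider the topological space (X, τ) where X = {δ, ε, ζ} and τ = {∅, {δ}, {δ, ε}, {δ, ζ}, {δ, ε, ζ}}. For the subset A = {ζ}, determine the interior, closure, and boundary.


int(A) = ∅, cl(A) = {ζ}, ∂A = {ζ}.

Closed sets in (X, τ) are complements of opens:
  closed(X, τ) = {∅, {ε}, {ζ}, {ε, ζ}, {δ, ε, ζ}}.
int(A) = ⋃ {U ∈ τ : U ⊆ A}. Opens contained in A: ∅.
Taking the union of these: int(A) = ∅.
cl(A) = ⋂ {C closed : A ⊆ C}. Closed sets containing A: {ζ}, {ε, ζ}, {δ, ε, ζ}.
Intersecting these: cl(A) = {ζ}.
∂A = cl(A) ∖ int(A) = {ζ} ∖ ∅ = {ζ}.


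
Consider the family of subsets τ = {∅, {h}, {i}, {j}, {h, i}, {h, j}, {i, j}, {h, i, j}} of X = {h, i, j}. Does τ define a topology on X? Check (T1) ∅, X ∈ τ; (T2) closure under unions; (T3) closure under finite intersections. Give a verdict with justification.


τ IS a topology on X.

Axiom (T1): ∅ ∈ τ? Yes; X ∈ τ? Yes.
Axiom (T2/T3): check pairwise unions and intersections of members of τ.
All pairwise intersections and unions checked — each lies in τ. Therefore τ satisfies (T1), (T2), (T3): it IS a topology on X.


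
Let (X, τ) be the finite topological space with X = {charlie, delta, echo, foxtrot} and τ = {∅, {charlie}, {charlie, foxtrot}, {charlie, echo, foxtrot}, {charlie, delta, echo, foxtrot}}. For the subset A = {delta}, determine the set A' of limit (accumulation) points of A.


A' = ∅

For each x ∈ X, list the open sets U ∈ τ with x ∈ U, then check whether U ∩ (A ∖ {x}) ≠ ∅ for every such U.
  x = charlie: open {charlie} ∋ x has {charlie} ∩ (A ∖ {charlie}) = ∅, so x is NOT a limit point.
  x = delta: open {charlie, delta, echo, foxtrot} ∋ x has {charlie, delta, echo, foxtrot} ∩ (A ∖ {delta}) = ∅, so x is NOT a limit point.
  x = echo: open {charlie, echo, foxtrot} ∋ x has {charlie, echo, foxtrot} ∩ (A ∖ {echo}) = ∅, so x is NOT a limit point.
  x = foxtrot: open {charlie, foxtrot} ∋ x has {charlie, foxtrot} ∩ (A ∖ {foxtrot}) = ∅, so x is NOT a limit point.
Collecting: A' = ∅.


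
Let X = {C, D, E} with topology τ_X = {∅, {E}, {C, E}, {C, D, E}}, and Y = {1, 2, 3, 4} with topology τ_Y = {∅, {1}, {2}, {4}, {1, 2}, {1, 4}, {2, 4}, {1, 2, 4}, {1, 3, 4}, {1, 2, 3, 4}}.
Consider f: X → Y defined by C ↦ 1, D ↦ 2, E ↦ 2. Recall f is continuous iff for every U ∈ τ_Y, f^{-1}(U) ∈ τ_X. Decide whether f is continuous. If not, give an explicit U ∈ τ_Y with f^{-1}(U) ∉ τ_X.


f is NOT continuous.

Compute f^{-1}(U) for each U ∈ τ_Y:
  U = ∅: f^{-1}(U) = ∅ ∈ τ_X ✓.
  U = {1}: f^{-1}(U) = {C} ∉ τ_X ✗.
  U = {2}: f^{-1}(U) = {D, E} ∉ τ_X ✗.
  U = {4}: f^{-1}(U) = ∅ ∈ τ_X ✓.
  U = {1, 2}: f^{-1}(U) = {C, D, E} ∈ τ_X ✓.
  U = {1, 4}: f^{-1}(U) = {C} ∉ τ_X ✗.
  U = {2, 4}: f^{-1}(U) = {D, E} ∉ τ_X ✗.
  U = {1, 2, 4}: f^{-1}(U) = {C, D, E} ∈ τ_X ✓.
  U = {1, 3, 4}: f^{-1}(U) = {C} ∉ τ_X ✗.
  U = {1, 2, 3, 4}: f^{-1}(U) = {C, D, E} ∈ τ_X ✓.
Found U = {1} with f^{-1}(U) = {C} not in τ_X. Therefore f is NOT continuous.


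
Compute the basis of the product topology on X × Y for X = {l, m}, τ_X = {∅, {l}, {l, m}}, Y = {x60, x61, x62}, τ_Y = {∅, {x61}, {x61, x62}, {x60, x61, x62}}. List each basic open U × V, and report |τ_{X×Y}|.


Basis B = {∅ × ∅, {l} × {x61}, {l} × {x61, x62}, {l, m} × {x61}, {l} × {x60, x61, x62}, {l, m} × {x61, x62}, {l, m} × {x60, x61, x62}}; |τ_{X×Y}| = 10.

Enumerate products U × V with U ∈ τ_X, V ∈ τ_Y (deduplicated):
  ∅ × ∅ = {} (∅)
  {l} × {x61} = {(l,x61)}
  {l} × {x61, x62} = {(l,x61), (l,x62)}
  {l, m} × {x61} = {(l,x61), (m,x61)}
  {l} × {x60, x61, x62} = {(l,x60), (l,x61), (l,x62)}
  {l, m} × {x61, x62} = {(l,x61), (l,x62), (m,x61), (m,x62)}
  {l, m} × {x60, x61, x62} = {(l,x60), (l,x61), (l,x62), (m,x60), (m,x61), (m,x62)}
These 7 distinct sets form the basis B.
Close under arbitrary unions to get τ_{X×Y}; counting gives |τ_{X×Y}| = 10.


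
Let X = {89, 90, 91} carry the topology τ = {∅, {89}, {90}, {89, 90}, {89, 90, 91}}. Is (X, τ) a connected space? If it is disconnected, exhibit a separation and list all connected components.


(X, τ) is connected.

Find clopen sets (U ∈ τ with X ∖ U ∈ τ):
  U = ∅, X ∖ U = {89, 90, 91} — both open, so U is clopen.
  U = {89, 90, 91}, X ∖ U = ∅ — both open, so U is clopen.
Only trivial clopens (∅ and X) exist, so (X, τ) is connected.
Compute connected components by grouping points that agree on all clopens:
  component: {89, 90, 91}


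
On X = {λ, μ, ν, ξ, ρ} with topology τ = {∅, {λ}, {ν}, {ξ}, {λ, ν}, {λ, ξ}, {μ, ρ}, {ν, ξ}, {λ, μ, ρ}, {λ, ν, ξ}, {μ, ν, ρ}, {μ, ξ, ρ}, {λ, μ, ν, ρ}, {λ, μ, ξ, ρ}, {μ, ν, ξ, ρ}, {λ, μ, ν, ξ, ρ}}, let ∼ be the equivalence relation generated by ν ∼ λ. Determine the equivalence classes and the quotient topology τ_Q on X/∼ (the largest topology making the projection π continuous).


X/∼ = {[λ=ν], [μ], [ξ], [ρ]}; |τ_Q| = 8.

Equivalence classes: [λ=ν], [μ], [ξ], [ρ].
Quotient map π: X → X/∼ sends λ ↦ [λ=ν], μ ↦ [μ], ν ↦ [λ=ν], ξ ↦ [ξ], ρ ↦ [ρ].
For each subset V ⊆ X/∼, compute π^{-1}(V) ⊆ X and check whether π^{-1}(V) ∈ τ. V is open in τ_Q iff π^{-1}(V) ∈ τ.
  V = {}: π^{-1}(V) = ∅ ∈ τ ✓.
  V = {[λ=ν]}: π^{-1}(V) = {λ, ν} ∈ τ ✓.
  V = {[μ]}: π^{-1}(V) = {μ} ∉ τ ✗.
  V = {[λ=ν], [μ]}: π^{-1}(V) = {λ, μ, ν} ∉ τ ✗.
  V = {[ξ]}: π^{-1}(V) = {ξ} ∈ τ ✓.
  V = {[λ=ν], [ξ]}: π^{-1}(V) = {λ, ν, ξ} ∈ τ ✓.
  V = {[μ], [ξ]}: π^{-1}(V) = {μ, ξ} ∉ τ ✗.
  V = {[λ=ν], [μ], [ξ]}: π^{-1}(V) = {λ, μ, ν, ξ} ∉ τ ✗.
  V = {[ρ]}: π^{-1}(V) = {ρ} ∉ τ ✗.
  V = {[λ=ν], [ρ]}: π^{-1}(V) = {λ, ν, ρ} ∉ τ ✗.
  V = {[μ], [ρ]}: π^{-1}(V) = {μ, ρ} ∈ τ ✓.
  V = {[λ=ν], [μ], [ρ]}: π^{-1}(V) = {λ, μ, ν, ρ} ∈ τ ✓.
  V = {[ξ], [ρ]}: π^{-1}(V) = {ξ, ρ} ∉ τ ✗.
  V = {[λ=ν], [ξ], [ρ]}: π^{-1}(V) = {λ, ν, ξ, ρ} ∉ τ ✗.
  V = {[μ], [ξ], [ρ]}: π^{-1}(V) = {μ, ξ, ρ} ∈ τ ✓.
  V = {[λ=ν], [μ], [ξ], [ρ]}: π^{-1}(V) = {λ, μ, ν, ξ, ρ} ∈ τ ✓.
Open sets in the quotient: τ_Q = {{}, {[λ=ν]}, {[ξ]}, {[λ=ν], [ξ]}, {[μ], [ρ]}, {[λ=ν], [μ], [ρ]}, {[μ], [ξ], [ρ]}, {[λ=ν], [μ], [ξ], [ρ]}} (8 elements).


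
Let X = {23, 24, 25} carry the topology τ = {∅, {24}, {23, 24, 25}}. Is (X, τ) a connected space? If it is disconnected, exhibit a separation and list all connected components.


(X, τ) is connected.

Find clopen sets (U ∈ τ with X ∖ U ∈ τ):
  U = ∅, X ∖ U = {23, 24, 25} — both open, so U is clopen.
  U = {23, 24, 25}, X ∖ U = ∅ — both open, so U is clopen.
Only trivial clopens (∅ and X) exist, so (X, τ) is connected.
Compute connected components by grouping points that agree on all clopens:
  component: {23, 24, 25}


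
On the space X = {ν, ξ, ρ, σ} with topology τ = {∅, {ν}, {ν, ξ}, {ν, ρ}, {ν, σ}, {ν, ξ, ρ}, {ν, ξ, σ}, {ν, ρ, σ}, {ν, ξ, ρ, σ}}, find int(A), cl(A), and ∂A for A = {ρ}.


int(A) = ∅, cl(A) = {ρ}, ∂A = {ρ}.

Closed sets in (X, τ) are complements of opens:
  closed(X, τ) = {∅, {ξ}, {ρ}, {σ}, {ξ, ρ}, {ξ, σ}, {ρ, σ}, {ξ, ρ, σ}, {ν, ξ, ρ, σ}}.
int(A) = ⋃ {U ∈ τ : U ⊆ A}. Opens contained in A: ∅.
Taking the union of these: int(A) = ∅.
cl(A) = ⋂ {C closed : A ⊆ C}. Closed sets containing A: {ρ}, {ξ, ρ}, {ρ, σ}, {ξ, ρ, σ}, {ν, ξ, ρ, σ}.
Intersecting these: cl(A) = {ρ}.
∂A = cl(A) ∖ int(A) = {ρ} ∖ ∅ = {ρ}.


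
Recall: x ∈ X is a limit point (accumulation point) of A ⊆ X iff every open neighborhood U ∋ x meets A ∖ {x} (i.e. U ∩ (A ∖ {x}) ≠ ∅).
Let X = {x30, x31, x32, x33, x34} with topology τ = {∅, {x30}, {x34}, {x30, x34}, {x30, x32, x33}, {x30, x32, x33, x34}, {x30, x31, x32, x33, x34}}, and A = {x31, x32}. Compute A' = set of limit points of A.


A' = {x31, x33}

For each x ∈ X, list the open sets U ∈ τ with x ∈ U, then check whether U ∩ (A ∖ {x}) ≠ ∅ for every such U.
  x = x30: open {x30} ∋ x has {x30} ∩ (A ∖ {x30}) = ∅, so x is NOT a limit point.
  x = x31: opens ∋ x are {x30, x31, x32, x33, x34}; each meets A ∖ {x31}, so x IS a limit point.
  x = x32: open {x30, x32, x33} ∋ x has {x30, x32, x33} ∩ (A ∖ {x32}) = ∅, so x is NOT a limit point.
  x = x33: opens ∋ x are {x30, x32, x33}, {x30, x32, x33, x34}, {x30, x31, x32, x33, x34}; each meets A ∖ {x33}, so x IS a limit point.
  x = x34: open {x34} ∋ x has {x34} ∩ (A ∖ {x34}) = ∅, so x is NOT a limit point.
Collecting: A' = {x31, x33}.


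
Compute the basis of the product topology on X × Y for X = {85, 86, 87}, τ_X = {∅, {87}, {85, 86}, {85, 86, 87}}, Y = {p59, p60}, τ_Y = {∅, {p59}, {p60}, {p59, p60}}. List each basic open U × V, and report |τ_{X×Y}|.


Basis B = {∅ × ∅, {87} × {p59}, {87} × {p60}, {85, 86} × {p59}, {85, 86} × {p60}, {87} × {p59, p60}, {85, 86, 87} × {p59}, {85, 86, 87} × {p60}, {85, 86} × {p59, p60}, {85, 86, 87} × {p59, p60}}; |τ_{X×Y}| = 16.

Enumerate products U × V with U ∈ τ_X, V ∈ τ_Y (deduplicated):
  ∅ × ∅ = {} (∅)
  {87} × {p59} = {(87,p59)}
  {87} × {p60} = {(87,p60)}
  {85, 86} × {p59} = {(85,p59), (86,p59)}
  {85, 86} × {p60} = {(85,p60), (86,p60)}
  {87} × {p59, p60} = {(87,p59), (87,p60)}
  {85, 86, 87} × {p59} = {(85,p59), (86,p59), (87,p59)}
  {85, 86, 87} × {p60} = {(85,p60), (86,p60), (87,p60)}
  {85, 86} × {p59, p60} = {(85,p59), (85,p60), (86,p59), (86,p60)}
  {85, 86, 87} × {p59, p60} = {(85,p59), (85,p60), (86,p59), (86,p60), (87,p59), (87,p60)}
These 10 distinct sets form the basis B.
Close under arbitrary unions to get τ_{X×Y}; counting gives |τ_{X×Y}| = 16.


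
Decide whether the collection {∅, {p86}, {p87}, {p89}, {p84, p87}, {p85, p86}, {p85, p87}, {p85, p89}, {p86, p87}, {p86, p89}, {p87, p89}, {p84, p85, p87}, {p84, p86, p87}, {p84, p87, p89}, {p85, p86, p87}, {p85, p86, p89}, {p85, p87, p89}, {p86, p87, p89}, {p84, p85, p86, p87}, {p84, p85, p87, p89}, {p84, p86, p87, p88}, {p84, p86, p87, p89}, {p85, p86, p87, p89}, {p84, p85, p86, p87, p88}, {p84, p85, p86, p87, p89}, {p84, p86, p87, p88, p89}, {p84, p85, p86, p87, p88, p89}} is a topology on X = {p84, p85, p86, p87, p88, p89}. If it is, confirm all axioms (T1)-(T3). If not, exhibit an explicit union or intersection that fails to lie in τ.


τ is NOT a topology on X.

Axiom (T1): ∅ ∈ τ? Yes; X ∈ τ? Yes.
Axiom (T2/T3): check pairwise unions and intersections of members of τ.
Counterexample for (T3): {p85, p86} ∩ {p85, p87} = {p85} ∉ τ. Therefore τ is NOT a topology.


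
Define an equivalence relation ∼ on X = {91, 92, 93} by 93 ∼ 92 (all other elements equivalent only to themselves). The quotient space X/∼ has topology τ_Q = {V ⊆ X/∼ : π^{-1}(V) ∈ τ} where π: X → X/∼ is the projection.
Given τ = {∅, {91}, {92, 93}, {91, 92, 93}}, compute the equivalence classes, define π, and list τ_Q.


X/∼ = {[91], [92=93]}; |τ_Q| = 4.

Equivalence classes: [91], [92=93].
Quotient map π: X → X/∼ sends 91 ↦ [91], 92 ↦ [92=93], 93 ↦ [92=93].
For each subset V ⊆ X/∼, compute π^{-1}(V) ⊆ X and check whether π^{-1}(V) ∈ τ. V is open in τ_Q iff π^{-1}(V) ∈ τ.
  V = {}: π^{-1}(V) = ∅ ∈ τ ✓.
  V = {[91]}: π^{-1}(V) = {91} ∈ τ ✓.
  V = {[92=93]}: π^{-1}(V) = {92, 93} ∈ τ ✓.
  V = {[91], [92=93]}: π^{-1}(V) = {91, 92, 93} ∈ τ ✓.
Open sets in the quotient: τ_Q = {{}, {[91]}, {[92=93]}, {[91], [92=93]}} (4 elements).


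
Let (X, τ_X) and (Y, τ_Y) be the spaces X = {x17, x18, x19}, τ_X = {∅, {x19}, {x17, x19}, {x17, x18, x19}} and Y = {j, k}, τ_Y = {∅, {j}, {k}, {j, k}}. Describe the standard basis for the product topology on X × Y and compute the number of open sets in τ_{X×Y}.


Basis B = {∅ × ∅, {x19} × {j}, {x19} × {k}, {x17, x19} × {j}, {x17, x19} × {k}, {x19} × {j, k}, {x17, x18, x19} × {j}, {x17, x18, x19} × {k}, {x17, x19} × {j, k}, {x17, x18, x19} × {j, k}}; |τ_{X×Y}| = 16.

Enumerate products U × V with U ∈ τ_X, V ∈ τ_Y (deduplicated):
  ∅ × ∅ = {} (∅)
  {x19} × {j} = {(x19,j)}
  {x19} × {k} = {(x19,k)}
  {x17, x19} × {j} = {(x17,j), (x19,j)}
  {x17, x19} × {k} = {(x17,k), (x19,k)}
  {x19} × {j, k} = {(x19,j), (x19,k)}
  {x17, x18, x19} × {j} = {(x17,j), (x18,j), (x19,j)}
  {x17, x18, x19} × {k} = {(x17,k), (x18,k), (x19,k)}
  {x17, x19} × {j, k} = {(x17,j), (x17,k), (x19,j), (x19,k)}
  {x17, x18, x19} × {j, k} = {(x17,j), (x17,k), (x18,j), (x18,k), (x19,j), (x19,k)}
These 10 distinct sets form the basis B.
Close under arbitrary unions to get τ_{X×Y}; counting gives |τ_{X×Y}| = 16.


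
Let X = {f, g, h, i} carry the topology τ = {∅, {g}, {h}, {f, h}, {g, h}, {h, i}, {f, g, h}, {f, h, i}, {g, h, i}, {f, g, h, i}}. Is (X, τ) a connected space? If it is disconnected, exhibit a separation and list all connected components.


(X, τ) is disconnected; components = [{g}, {f, h, i}].

Find clopen sets (U ∈ τ with X ∖ U ∈ τ):
  U = ∅, X ∖ U = {f, g, h, i} — both open, so U is clopen.
  U = {g}, X ∖ U = {f, h, i} — both open, so U is clopen.
  U = {f, h, i}, X ∖ U = {g} — both open, so U is clopen.
  U = {f, g, h, i}, X ∖ U = ∅ — both open, so U is clopen.
Nontrivial clopen(s) exist: e.g. {g}. So (X, τ) is disconnected.
Compute connected components by grouping points that agree on all clopens:
  component: {g}
  component: {f, h, i}


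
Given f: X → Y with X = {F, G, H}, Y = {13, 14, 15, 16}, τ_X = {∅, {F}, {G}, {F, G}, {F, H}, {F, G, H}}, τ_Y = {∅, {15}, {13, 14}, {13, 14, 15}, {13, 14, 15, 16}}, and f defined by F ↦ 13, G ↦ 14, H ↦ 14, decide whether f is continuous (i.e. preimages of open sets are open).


f IS continuous.

Compute f^{-1}(U) for each U ∈ τ_Y:
  U = ∅: f^{-1}(U) = ∅ ∈ τ_X ✓.
  U = {15}: f^{-1}(U) = ∅ ∈ τ_X ✓.
  U = {13, 14}: f^{-1}(U) = {F, G, H} ∈ τ_X ✓.
  U = {13, 14, 15}: f^{-1}(U) = {F, G, H} ∈ τ_X ✓.
  U = {13, 14, 15, 16}: f^{-1}(U) = {F, G, H} ∈ τ_X ✓.
Every preimage lies in τ_X, so f IS continuous.


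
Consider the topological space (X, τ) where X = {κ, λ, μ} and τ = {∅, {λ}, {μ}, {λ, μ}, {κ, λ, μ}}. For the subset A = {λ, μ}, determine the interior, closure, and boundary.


int(A) = {λ, μ}, cl(A) = {κ, λ, μ}, ∂A = {κ}.

Closed sets in (X, τ) are complements of opens:
  closed(X, τ) = {∅, {κ}, {κ, λ}, {κ, μ}, {κ, λ, μ}}.
int(A) = ⋃ {U ∈ τ : U ⊆ A}. Opens contained in A: ∅, {λ}, {μ}, {λ, μ}.
Taking the union of these: int(A) = {λ, μ}.
cl(A) = ⋂ {C closed : A ⊆ C}. Closed sets containing A: {κ, λ, μ}.
Intersecting these: cl(A) = {κ, λ, μ}.
∂A = cl(A) ∖ int(A) = {κ, λ, μ} ∖ {λ, μ} = {κ}.


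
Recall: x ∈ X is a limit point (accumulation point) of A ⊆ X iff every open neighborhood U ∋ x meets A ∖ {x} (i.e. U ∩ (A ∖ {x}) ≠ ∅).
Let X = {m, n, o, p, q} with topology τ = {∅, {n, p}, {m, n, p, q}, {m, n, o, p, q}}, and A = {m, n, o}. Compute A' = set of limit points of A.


A' = {m, o, p, q}

For each x ∈ X, list the open sets U ∈ τ with x ∈ U, then check whether U ∩ (A ∖ {x}) ≠ ∅ for every such U.
  x = m: opens ∋ x are {m, n, p, q}, {m, n, o, p, q}; each meets A ∖ {m}, so x IS a limit point.
  x = n: open {n, p} ∋ x has {n, p} ∩ (A ∖ {n}) = ∅, so x is NOT a limit point.
  x = o: opens ∋ x are {m, n, o, p, q}; each meets A ∖ {o}, so x IS a limit point.
  x = p: opens ∋ x are {n, p}, {m, n, p, q}, {m, n, o, p, q}; each meets A ∖ {p}, so x IS a limit point.
  x = q: opens ∋ x are {m, n, p, q}, {m, n, o, p, q}; each meets A ∖ {q}, so x IS a limit point.
Collecting: A' = {m, o, p, q}.


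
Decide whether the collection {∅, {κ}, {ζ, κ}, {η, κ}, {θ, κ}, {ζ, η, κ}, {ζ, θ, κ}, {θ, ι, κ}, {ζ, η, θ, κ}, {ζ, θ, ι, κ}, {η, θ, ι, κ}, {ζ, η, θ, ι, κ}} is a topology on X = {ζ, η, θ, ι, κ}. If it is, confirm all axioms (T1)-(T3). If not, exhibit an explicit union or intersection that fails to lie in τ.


τ is NOT a topology on X.

Axiom (T1): ∅ ∈ τ? Yes; X ∈ τ? Yes.
Axiom (T2/T3): check pairwise unions and intersections of members of τ.
Counterexample for (T2): {η, κ} ∪ {θ, κ} = {η, θ, κ} ∉ τ. Therefore τ is NOT a topology.


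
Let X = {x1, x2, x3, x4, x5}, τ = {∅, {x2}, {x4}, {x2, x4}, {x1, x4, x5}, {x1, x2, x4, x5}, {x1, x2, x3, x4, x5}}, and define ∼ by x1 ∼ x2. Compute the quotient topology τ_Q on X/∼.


X/∼ = {[x1=x2], [x3], [x4], [x5]}; |τ_Q| = 4.

Equivalence classes: [x1=x2], [x3], [x4], [x5].
Quotient map π: X → X/∼ sends x1 ↦ [x1=x2], x2 ↦ [x1=x2], x3 ↦ [x3], x4 ↦ [x4], x5 ↦ [x5].
For each subset V ⊆ X/∼, compute π^{-1}(V) ⊆ X and check whether π^{-1}(V) ∈ τ. V is open in τ_Q iff π^{-1}(V) ∈ τ.
  V = {}: π^{-1}(V) = ∅ ∈ τ ✓.
  V = {[x1=x2]}: π^{-1}(V) = {x1, x2} ∉ τ ✗.
  V = {[x3]}: π^{-1}(V) = {x3} ∉ τ ✗.
  V = {[x1=x2], [x3]}: π^{-1}(V) = {x1, x2, x3} ∉ τ ✗.
  V = {[x4]}: π^{-1}(V) = {x4} ∈ τ ✓.
  V = {[x1=x2], [x4]}: π^{-1}(V) = {x1, x2, x4} ∉ τ ✗.
  V = {[x3], [x4]}: π^{-1}(V) = {x3, x4} ∉ τ ✗.
  V = {[x1=x2], [x3], [x4]}: π^{-1}(V) = {x1, x2, x3, x4} ∉ τ ✗.
  V = {[x5]}: π^{-1}(V) = {x5} ∉ τ ✗.
  V = {[x1=x2], [x5]}: π^{-1}(V) = {x1, x2, x5} ∉ τ ✗.
  V = {[x3], [x5]}: π^{-1}(V) = {x3, x5} ∉ τ ✗.
  V = {[x1=x2], [x3], [x5]}: π^{-1}(V) = {x1, x2, x3, x5} ∉ τ ✗.
  V = {[x4], [x5]}: π^{-1}(V) = {x4, x5} ∉ τ ✗.
  V = {[x1=x2], [x4], [x5]}: π^{-1}(V) = {x1, x2, x4, x5} ∈ τ ✓.
  V = {[x3], [x4], [x5]}: π^{-1}(V) = {x3, x4, x5} ∉ τ ✗.
  V = {[x1=x2], [x3], [x4], [x5]}: π^{-1}(V) = {x1, x2, x3, x4, x5} ∈ τ ✓.
Open sets in the quotient: τ_Q = {{}, {[x4]}, {[x1=x2], [x4], [x5]}, {[x1=x2], [x3], [x4], [x5]}} (4 elements).


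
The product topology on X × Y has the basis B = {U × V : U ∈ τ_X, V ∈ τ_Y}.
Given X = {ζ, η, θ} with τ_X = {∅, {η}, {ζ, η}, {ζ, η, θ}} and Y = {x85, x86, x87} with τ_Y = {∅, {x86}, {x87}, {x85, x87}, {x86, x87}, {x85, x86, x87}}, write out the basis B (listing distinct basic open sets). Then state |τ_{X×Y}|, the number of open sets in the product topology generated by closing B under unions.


Basis B = {∅ × ∅, {η} × {x86}, {η} × {x87}, {ζ, η} × {x86}, {ζ, η} × {x87}, {η} × {x85, x87}, {η} × {x86, x87}, {ζ, η, θ} × {x86}, {ζ, η, θ} × {x87}, {η} × {x85, x86, x87}, {ζ, η} × {x85, x87}, {ζ, η} × {x86, x87}, {ζ, η} × {x85, x86, x87}, {ζ, η, θ} × {x85, x87}, {ζ, η, θ} × {x86, x87}, {ζ, η, θ} × {x85, x86, x87}}; |τ_{X×Y}| = 40.

Enumerate products U × V with U ∈ τ_X, V ∈ τ_Y (deduplicated):
  ∅ × ∅ = {} (∅)
  {η} × {x86} = {(η,x86)}
  {η} × {x87} = {(η,x87)}
  {ζ, η} × {x86} = {(ζ,x86), (η,x86)}
  {ζ, η} × {x87} = {(ζ,x87), (η,x87)}
  {η} × {x85, x87} = {(η,x85), (η,x87)}
  {η} × {x86, x87} = {(η,x86), (η,x87)}
  {ζ, η, θ} × {x86} = {(ζ,x86), (η,x86), (θ,x86)}
  {ζ, η, θ} × {x87} = {(ζ,x87), (η,x87), (θ,x87)}
  {η} × {x85, x86, x87} = {(η,x85), (η,x86), (η,x87)}
  {ζ, η} × {x85, x87} = {(ζ,x85), (ζ,x87), (η,x85), (η,x87)}
  {ζ, η} × {x86, x87} = {(ζ,x86), (ζ,x87), (η,x86), (η,x87)}
  {ζ, η} × {x85, x86, x87} = {(ζ,x85), (ζ,x86), (ζ,x87), (η,x85), (η,x86), (η,x87)}
  {ζ, η, θ} × {x85, x87} = {(ζ,x85), (ζ,x87), (η,x85), (η,x87), (θ,x85), (θ,x87)}
  {ζ, η, θ} × {x86, x87} = {(ζ,x86), (ζ,x87), (η,x86), (η,x87), (θ,x86), (θ,x87)}
  {ζ, η, θ} × {x85, x86, x87} = {(ζ,x85), (ζ,x86), (ζ,x87), (η,x85), (η,x86), (η,x87), (θ,x85), (θ,x86), (θ,x87)}
These 16 distinct sets form the basis B.
Close under arbitrary unions to get τ_{X×Y}; counting gives |τ_{X×Y}| = 40.


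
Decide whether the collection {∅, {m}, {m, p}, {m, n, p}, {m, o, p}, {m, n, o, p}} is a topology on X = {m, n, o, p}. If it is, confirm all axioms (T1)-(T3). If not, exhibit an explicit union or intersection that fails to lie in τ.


τ IS a topology on X.

Axiom (T1): ∅ ∈ τ? Yes; X ∈ τ? Yes.
Axiom (T2/T3): check pairwise unions and intersections of members of τ.
All pairwise intersections and unions checked — each lies in τ. Therefore τ satisfies (T1), (T2), (T3): it IS a topology on X.


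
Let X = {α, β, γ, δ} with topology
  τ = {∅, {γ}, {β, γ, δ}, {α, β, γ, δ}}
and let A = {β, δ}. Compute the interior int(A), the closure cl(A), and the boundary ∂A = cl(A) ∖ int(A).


int(A) = ∅, cl(A) = {α, β, δ}, ∂A = {α, β, δ}.

Closed sets in (X, τ) are complements of opens:
  closed(X, τ) = {∅, {α}, {α, β, δ}, {α, β, γ, δ}}.
int(A) = ⋃ {U ∈ τ : U ⊆ A}. Opens contained in A: ∅.
Taking the union of these: int(A) = ∅.
cl(A) = ⋂ {C closed : A ⊆ C}. Closed sets containing A: {α, β, δ}, {α, β, γ, δ}.
Intersecting these: cl(A) = {α, β, δ}.
∂A = cl(A) ∖ int(A) = {α, β, δ} ∖ ∅ = {α, β, δ}.


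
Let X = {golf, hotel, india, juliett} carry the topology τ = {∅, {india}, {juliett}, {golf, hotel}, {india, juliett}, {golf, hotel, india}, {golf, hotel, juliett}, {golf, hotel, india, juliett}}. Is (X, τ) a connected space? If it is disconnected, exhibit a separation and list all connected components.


(X, τ) is disconnected; components = [{india}, {juliett}, {golf, hotel}].

Find clopen sets (U ∈ τ with X ∖ U ∈ τ):
  U = ∅, X ∖ U = {golf, hotel, india, juliett} — both open, so U is clopen.
  U = {india}, X ∖ U = {golf, hotel, juliett} — both open, so U is clopen.
  U = {juliett}, X ∖ U = {golf, hotel, india} — both open, so U is clopen.
  U = {golf, hotel}, X ∖ U = {india, juliett} — both open, so U is clopen.
  U = {india, juliett}, X ∖ U = {golf, hotel} — both open, so U is clopen.
  U = {golf, hotel, india}, X ∖ U = {juliett} — both open, so U is clopen.
  U = {golf, hotel, juliett}, X ∖ U = {india} — both open, so U is clopen.
  U = {golf, hotel, india, juliett}, X ∖ U = ∅ — both open, so U is clopen.
Nontrivial clopen(s) exist: e.g. {golf, hotel, india}. So (X, τ) is disconnected.
Compute connected components by grouping points that agree on all clopens:
  component: {india}
  component: {juliett}
  component: {golf, hotel}


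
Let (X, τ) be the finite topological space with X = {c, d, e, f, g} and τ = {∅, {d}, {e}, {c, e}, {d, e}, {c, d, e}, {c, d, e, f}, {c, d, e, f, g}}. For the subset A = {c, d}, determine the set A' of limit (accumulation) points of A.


A' = {f, g}

For each x ∈ X, list the open sets U ∈ τ with x ∈ U, then check whether U ∩ (A ∖ {x}) ≠ ∅ for every such U.
  x = c: open {c, e} ∋ x has {c, e} ∩ (A ∖ {c}) = ∅, so x is NOT a limit point.
  x = d: open {d} ∋ x has {d} ∩ (A ∖ {d}) = ∅, so x is NOT a limit point.
  x = e: open {e} ∋ x has {e} ∩ (A ∖ {e}) = ∅, so x is NOT a limit point.
  x = f: opens ∋ x are {c, d, e, f}, {c, d, e, f, g}; each meets A ∖ {f}, so x IS a limit point.
  x = g: opens ∋ x are {c, d, e, f, g}; each meets A ∖ {g}, so x IS a limit point.
Collecting: A' = {f, g}.


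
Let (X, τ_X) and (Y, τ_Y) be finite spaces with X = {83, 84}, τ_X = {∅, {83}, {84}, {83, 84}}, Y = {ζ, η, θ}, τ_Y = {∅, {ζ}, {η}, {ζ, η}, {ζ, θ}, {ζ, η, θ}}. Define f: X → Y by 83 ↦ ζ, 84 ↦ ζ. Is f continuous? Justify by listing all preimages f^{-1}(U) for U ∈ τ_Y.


f IS continuous.

Compute f^{-1}(U) for each U ∈ τ_Y:
  U = ∅: f^{-1}(U) = ∅ ∈ τ_X ✓.
  U = {ζ}: f^{-1}(U) = {83, 84} ∈ τ_X ✓.
  U = {η}: f^{-1}(U) = ∅ ∈ τ_X ✓.
  U = {ζ, η}: f^{-1}(U) = {83, 84} ∈ τ_X ✓.
  U = {ζ, θ}: f^{-1}(U) = {83, 84} ∈ τ_X ✓.
  U = {ζ, η, θ}: f^{-1}(U) = {83, 84} ∈ τ_X ✓.
Every preimage lies in τ_X, so f IS continuous.


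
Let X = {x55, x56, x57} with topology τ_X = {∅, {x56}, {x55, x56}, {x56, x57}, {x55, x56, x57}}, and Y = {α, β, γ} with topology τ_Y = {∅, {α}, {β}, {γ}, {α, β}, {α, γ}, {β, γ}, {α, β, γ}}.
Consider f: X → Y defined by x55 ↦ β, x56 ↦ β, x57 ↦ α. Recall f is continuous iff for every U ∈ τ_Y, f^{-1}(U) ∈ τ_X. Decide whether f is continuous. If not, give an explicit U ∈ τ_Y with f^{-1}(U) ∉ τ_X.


f is NOT continuous.

Compute f^{-1}(U) for each U ∈ τ_Y:
  U = ∅: f^{-1}(U) = ∅ ∈ τ_X ✓.
  U = {α}: f^{-1}(U) = {x57} ∉ τ_X ✗.
  U = {β}: f^{-1}(U) = {x55, x56} ∈ τ_X ✓.
  U = {γ}: f^{-1}(U) = ∅ ∈ τ_X ✓.
  U = {α, β}: f^{-1}(U) = {x55, x56, x57} ∈ τ_X ✓.
  U = {α, γ}: f^{-1}(U) = {x57} ∉ τ_X ✗.
  U = {β, γ}: f^{-1}(U) = {x55, x56} ∈ τ_X ✓.
  U = {α, β, γ}: f^{-1}(U) = {x55, x56, x57} ∈ τ_X ✓.
Found U = {α} with f^{-1}(U) = {x57} not in τ_X. Therefore f is NOT continuous.


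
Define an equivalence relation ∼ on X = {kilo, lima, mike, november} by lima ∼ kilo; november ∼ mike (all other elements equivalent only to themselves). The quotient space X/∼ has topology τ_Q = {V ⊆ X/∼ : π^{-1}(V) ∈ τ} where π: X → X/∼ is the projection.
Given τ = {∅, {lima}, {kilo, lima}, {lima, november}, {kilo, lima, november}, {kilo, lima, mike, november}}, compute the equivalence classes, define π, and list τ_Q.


X/∼ = {[kilo=lima], [mike=november]}; |τ_Q| = 3.

Equivalence classes: [kilo=lima], [mike=november].
Quotient map π: X → X/∼ sends kilo ↦ [kilo=lima], lima ↦ [kilo=lima], mike ↦ [mike=november], november ↦ [mike=november].
For each subset V ⊆ X/∼, compute π^{-1}(V) ⊆ X and check whether π^{-1}(V) ∈ τ. V is open in τ_Q iff π^{-1}(V) ∈ τ.
  V = {}: π^{-1}(V) = ∅ ∈ τ ✓.
  V = {[kilo=lima]}: π^{-1}(V) = {kilo, lima} ∈ τ ✓.
  V = {[mike=november]}: π^{-1}(V) = {mike, november} ∉ τ ✗.
  V = {[kilo=lima], [mike=november]}: π^{-1}(V) = {kilo, lima, mike, november} ∈ τ ✓.
Open sets in the quotient: τ_Q = {{}, {[kilo=lima]}, {[kilo=lima], [mike=november]}} (3 elements).


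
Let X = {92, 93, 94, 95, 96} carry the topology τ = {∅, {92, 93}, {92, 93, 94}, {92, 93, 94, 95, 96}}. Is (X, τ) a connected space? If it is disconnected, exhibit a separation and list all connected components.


(X, τ) is connected.

Find clopen sets (U ∈ τ with X ∖ U ∈ τ):
  U = ∅, X ∖ U = {92, 93, 94, 95, 96} — both open, so U is clopen.
  U = {92, 93, 94, 95, 96}, X ∖ U = ∅ — both open, so U is clopen.
Only trivial clopens (∅ and X) exist, so (X, τ) is connected.
Compute connected components by grouping points that agree on all clopens:
  component: {92, 93, 94, 95, 96}


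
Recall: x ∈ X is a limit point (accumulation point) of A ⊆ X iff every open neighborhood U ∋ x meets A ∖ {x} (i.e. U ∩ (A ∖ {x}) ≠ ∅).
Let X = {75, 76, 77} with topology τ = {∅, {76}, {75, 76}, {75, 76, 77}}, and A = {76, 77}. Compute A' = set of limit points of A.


A' = {75, 77}

For each x ∈ X, list the open sets U ∈ τ with x ∈ U, then check whether U ∩ (A ∖ {x}) ≠ ∅ for every such U.
  x = 75: opens ∋ x are {75, 76}, {75, 76, 77}; each meets A ∖ {75}, so x IS a limit point.
  x = 76: open {76} ∋ x has {76} ∩ (A ∖ {76}) = ∅, so x is NOT a limit point.
  x = 77: opens ∋ x are {75, 76, 77}; each meets A ∖ {77}, so x IS a limit point.
Collecting: A' = {75, 77}.


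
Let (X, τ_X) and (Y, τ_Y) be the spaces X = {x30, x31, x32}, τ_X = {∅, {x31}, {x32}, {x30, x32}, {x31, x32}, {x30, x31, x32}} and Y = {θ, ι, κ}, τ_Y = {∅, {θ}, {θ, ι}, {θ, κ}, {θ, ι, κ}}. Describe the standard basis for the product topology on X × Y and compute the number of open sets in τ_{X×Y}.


Basis B = {∅ × ∅, {x31} × {θ}, {x32} × {θ}, {x30, x32} × {θ}, {x31} × {θ, ι}, {x31} × {θ, κ}, {x31, x32} × {θ}, {x32} × {θ, ι}, {x32} × {θ, κ}, {x30, x31, x32} × {θ}, {x31} × {θ, ι, κ}, {x32} × {θ, ι, κ}, {x30, x32} × {θ, ι}, {x30, x32} × {θ, κ}, {x31, x32} × {θ, ι}, {x31, x32} × {θ, κ}, {x30, x32} × {θ, ι, κ}, {x30, x31, x32} × {θ, ι}, {x30, x31, x32} × {θ, κ}, {x31, x32} × {θ, ι, κ}, {x30, x31, x32} × {θ, ι, κ}}; |τ_{X×Y}| = 70.

Enumerate products U × V with U ∈ τ_X, V ∈ τ_Y (deduplicated):
  ∅ × ∅ = {} (∅)
  {x31} × {θ} = {(x31,θ)}
  {x32} × {θ} = {(x32,θ)}
  {x30, x32} × {θ} = {(x30,θ), (x32,θ)}
  {x31} × {θ, ι} = {(x31,θ), (x31,ι)}
  {x31} × {θ, κ} = {(x31,θ), (x31,κ)}
  {x31, x32} × {θ} = {(x31,θ), (x32,θ)}
  {x32} × {θ, ι} = {(x32,θ), (x32,ι)}
  {x32} × {θ, κ} = {(x32,θ), (x32,κ)}
  {x30, x31, x32} × {θ} = {(x30,θ), (x31,θ), (x32,θ)}
  {x31} × {θ, ι, κ} = {(x31,θ), (x31,ι), (x31,κ)}
  {x32} × {θ, ι, κ} = {(x32,θ), (x32,ι), (x32,κ)}
  {x30, x32} × {θ, ι} = {(x30,θ), (x30,ι), (x32,θ), (x32,ι)}
  {x30, x32} × {θ, κ} = {(x30,θ), (x30,κ), (x32,θ), (x32,κ)}
  {x31, x32} × {θ, ι} = {(x31,θ), (x31,ι), (x32,θ), (x32,ι)}
  {x31, x32} × {θ, κ} = {(x31,θ), (x31,κ), (x32,θ), (x32,κ)}
  {x30, x32} × {θ, ι, κ} = {(x30,θ), (x30,ι), (x30,κ), (x32,θ), (x32,ι), (x32,κ)}
  {x30, x31, x32} × {θ, ι} = {(x30,θ), (x30,ι), (x31,θ), (x31,ι), (x32,θ), (x32,ι)}
  {x30, x31, x32} × {θ, κ} = {(x30,θ), (x30,κ), (x31,θ), (x31,κ), (x32,θ), (x32,κ)}
  {x31, x32} × {θ, ι, κ} = {(x31,θ), (x31,ι), (x31,κ), (x32,θ), (x32,ι), (x32,κ)}
  {x30, x31, x32} × {θ, ι, κ} = {(x30,θ), (x30,ι), (x30,κ), (x31,θ), (x31,ι), (x31,κ), (x32,θ), (x32,ι), (x32,κ)}
These 21 distinct sets form the basis B.
Close under arbitrary unions to get τ_{X×Y}; counting gives |τ_{X×Y}| = 70.


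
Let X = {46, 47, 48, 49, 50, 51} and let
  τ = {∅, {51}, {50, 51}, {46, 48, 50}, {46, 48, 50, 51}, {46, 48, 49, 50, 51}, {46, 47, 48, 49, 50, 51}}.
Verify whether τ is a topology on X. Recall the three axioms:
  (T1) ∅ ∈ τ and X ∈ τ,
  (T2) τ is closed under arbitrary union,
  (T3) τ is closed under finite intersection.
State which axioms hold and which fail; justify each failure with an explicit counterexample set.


τ is NOT a topology on X.

Axiom (T1): ∅ ∈ τ? Yes; X ∈ τ? Yes.
Axiom (T2/T3): check pairwise unions and intersections of members of τ.
Counterexample for (T3): {50, 51} ∩ {46, 48, 50} = {50} ∉ τ. Therefore τ is NOT a topology.


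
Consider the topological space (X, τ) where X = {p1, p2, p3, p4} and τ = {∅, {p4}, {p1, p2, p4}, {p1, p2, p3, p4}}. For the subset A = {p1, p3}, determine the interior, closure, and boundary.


int(A) = ∅, cl(A) = {p1, p2, p3}, ∂A = {p1, p2, p3}.

Closed sets in (X, τ) are complements of opens:
  closed(X, τ) = {∅, {p3}, {p1, p2, p3}, {p1, p2, p3, p4}}.
int(A) = ⋃ {U ∈ τ : U ⊆ A}. Opens contained in A: ∅.
Taking the union of these: int(A) = ∅.
cl(A) = ⋂ {C closed : A ⊆ C}. Closed sets containing A: {p1, p2, p3}, {p1, p2, p3, p4}.
Intersecting these: cl(A) = {p1, p2, p3}.
∂A = cl(A) ∖ int(A) = {p1, p2, p3} ∖ ∅ = {p1, p2, p3}.


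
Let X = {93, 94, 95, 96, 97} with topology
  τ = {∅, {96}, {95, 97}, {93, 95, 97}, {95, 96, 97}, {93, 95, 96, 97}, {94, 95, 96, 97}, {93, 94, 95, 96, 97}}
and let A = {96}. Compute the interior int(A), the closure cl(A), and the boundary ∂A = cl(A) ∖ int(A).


int(A) = {96}, cl(A) = {94, 96}, ∂A = {94}.

Closed sets in (X, τ) are complements of opens:
  closed(X, τ) = {∅, {93}, {94}, {93, 94}, {94, 96}, {93, 94, 96}, {93, 94, 95, 97}, {93, 94, 95, 96, 97}}.
int(A) = ⋃ {U ∈ τ : U ⊆ A}. Opens contained in A: ∅, {96}.
Taking the union of these: int(A) = {96}.
cl(A) = ⋂ {C closed : A ⊆ C}. Closed sets containing A: {94, 96}, {93, 94, 96}, {93, 94, 95, 96, 97}.
Intersecting these: cl(A) = {94, 96}.
∂A = cl(A) ∖ int(A) = {94, 96} ∖ {96} = {94}.


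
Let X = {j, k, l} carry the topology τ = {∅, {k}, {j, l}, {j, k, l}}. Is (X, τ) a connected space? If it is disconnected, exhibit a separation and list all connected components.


(X, τ) is disconnected; components = [{k}, {j, l}].

Find clopen sets (U ∈ τ with X ∖ U ∈ τ):
  U = ∅, X ∖ U = {j, k, l} — both open, so U is clopen.
  U = {k}, X ∖ U = {j, l} — both open, so U is clopen.
  U = {j, l}, X ∖ U = {k} — both open, so U is clopen.
  U = {j, k, l}, X ∖ U = ∅ — both open, so U is clopen.
Nontrivial clopen(s) exist: e.g. {j, l}. So (X, τ) is disconnected.
Compute connected components by grouping points that agree on all clopens:
  component: {k}
  component: {j, l}


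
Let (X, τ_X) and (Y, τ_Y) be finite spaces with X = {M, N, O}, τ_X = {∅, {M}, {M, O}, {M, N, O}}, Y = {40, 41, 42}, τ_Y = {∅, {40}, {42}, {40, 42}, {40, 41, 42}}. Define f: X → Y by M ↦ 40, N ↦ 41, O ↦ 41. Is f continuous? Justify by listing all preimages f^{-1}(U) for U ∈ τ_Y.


f IS continuous.

Compute f^{-1}(U) for each U ∈ τ_Y:
  U = ∅: f^{-1}(U) = ∅ ∈ τ_X ✓.
  U = {40}: f^{-1}(U) = {M} ∈ τ_X ✓.
  U = {42}: f^{-1}(U) = ∅ ∈ τ_X ✓.
  U = {40, 42}: f^{-1}(U) = {M} ∈ τ_X ✓.
  U = {40, 41, 42}: f^{-1}(U) = {M, N, O} ∈ τ_X ✓.
Every preimage lies in τ_X, so f IS continuous.


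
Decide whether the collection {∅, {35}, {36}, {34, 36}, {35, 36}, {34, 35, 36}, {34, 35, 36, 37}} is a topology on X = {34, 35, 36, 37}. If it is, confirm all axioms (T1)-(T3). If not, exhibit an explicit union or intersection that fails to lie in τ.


τ IS a topology on X.

Axiom (T1): ∅ ∈ τ? Yes; X ∈ τ? Yes.
Axiom (T2/T3): check pairwise unions and intersections of members of τ.
All pairwise intersections and unions checked — each lies in τ. Therefore τ satisfies (T1), (T2), (T3): it IS a topology on X.


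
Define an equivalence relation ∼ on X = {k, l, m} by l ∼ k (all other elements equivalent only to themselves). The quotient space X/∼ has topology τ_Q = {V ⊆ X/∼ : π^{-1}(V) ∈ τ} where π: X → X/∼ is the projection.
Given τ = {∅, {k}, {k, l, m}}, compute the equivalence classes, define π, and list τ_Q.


X/∼ = {[k=l], [m]}; |τ_Q| = 2.

Equivalence classes: [k=l], [m].
Quotient map π: X → X/∼ sends k ↦ [k=l], l ↦ [k=l], m ↦ [m].
For each subset V ⊆ X/∼, compute π^{-1}(V) ⊆ X and check whether π^{-1}(V) ∈ τ. V is open in τ_Q iff π^{-1}(V) ∈ τ.
  V = {}: π^{-1}(V) = ∅ ∈ τ ✓.
  V = {[k=l]}: π^{-1}(V) = {k, l} ∉ τ ✗.
  V = {[m]}: π^{-1}(V) = {m} ∉ τ ✗.
  V = {[k=l], [m]}: π^{-1}(V) = {k, l, m} ∈ τ ✓.
Open sets in the quotient: τ_Q = {{}, {[k=l], [m]}} (2 elements).


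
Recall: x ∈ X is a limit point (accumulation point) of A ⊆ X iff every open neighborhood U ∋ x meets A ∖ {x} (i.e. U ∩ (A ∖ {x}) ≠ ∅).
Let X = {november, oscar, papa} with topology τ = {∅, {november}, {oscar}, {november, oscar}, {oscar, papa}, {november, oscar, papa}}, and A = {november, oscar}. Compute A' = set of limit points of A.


A' = {papa}

For each x ∈ X, list the open sets U ∈ τ with x ∈ U, then check whether U ∩ (A ∖ {x}) ≠ ∅ for every such U.
  x = november: open {november} ∋ x has {november} ∩ (A ∖ {november}) = ∅, so x is NOT a limit point.
  x = oscar: open {oscar} ∋ x has {oscar} ∩ (A ∖ {oscar}) = ∅, so x is NOT a limit point.
  x = papa: opens ∋ x are {oscar, papa}, {november, oscar, papa}; each meets A ∖ {papa}, so x IS a limit point.
Collecting: A' = {papa}.


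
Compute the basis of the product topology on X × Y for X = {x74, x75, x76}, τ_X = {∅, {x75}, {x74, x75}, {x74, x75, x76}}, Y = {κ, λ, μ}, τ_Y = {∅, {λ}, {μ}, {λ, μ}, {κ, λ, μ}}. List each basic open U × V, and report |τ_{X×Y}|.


Basis B = {∅ × ∅, {x75} × {λ}, {x75} × {μ}, {x74, x75} × {λ}, {x74, x75} × {μ}, {x75} × {λ, μ}, {x74, x75, x76} × {λ}, {x74, x75, x76} × {μ}, {x75} × {κ, λ, μ}, {x74, x75} × {λ, μ}, {x74, x75} × {κ, λ, μ}, {x74, x75, x76} × {λ, μ}, {x74, x75, x76} × {κ, λ, μ}}; |τ_{X×Y}| = 30.

Enumerate products U × V with U ∈ τ_X, V ∈ τ_Y (deduplicated):
  ∅ × ∅ = {} (∅)
  {x75} × {λ} = {(x75,λ)}
  {x75} × {μ} = {(x75,μ)}
  {x74, x75} × {λ} = {(x74,λ), (x75,λ)}
  {x74, x75} × {μ} = {(x74,μ), (x75,μ)}
  {x75} × {λ, μ} = {(x75,λ), (x75,μ)}
  {x74, x75, x76} × {λ} = {(x74,λ), (x75,λ), (x76,λ)}
  {x74, x75, x76} × {μ} = {(x74,μ), (x75,μ), (x76,μ)}
  {x75} × {κ, λ, μ} = {(x75,κ), (x75,λ), (x75,μ)}
  {x74, x75} × {λ, μ} = {(x74,λ), (x74,μ), (x75,λ), (x75,μ)}
  {x74, x75} × {κ, λ, μ} = {(x74,κ), (x74,λ), (x74,μ), (x75,κ), (x75,λ), (x75,μ)}
  {x74, x75, x76} × {λ, μ} = {(x74,λ), (x74,μ), (x75,λ), (x75,μ), (x76,λ), (x76,μ)}
  {x74, x75, x76} × {κ, λ, μ} = {(x74,κ), (x74,λ), (x74,μ), (x75,κ), (x75,λ), (x75,μ), (x76,κ), (x76,λ), (x76,μ)}
These 13 distinct sets form the basis B.
Close under arbitrary unions to get τ_{X×Y}; counting gives |τ_{X×Y}| = 30.
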